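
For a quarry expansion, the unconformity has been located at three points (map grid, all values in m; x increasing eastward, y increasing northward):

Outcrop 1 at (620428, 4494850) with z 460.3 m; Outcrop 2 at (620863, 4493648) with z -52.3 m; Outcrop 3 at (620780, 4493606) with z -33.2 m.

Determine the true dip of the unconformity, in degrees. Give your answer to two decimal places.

Let the plane be z = a·x + b·y + c.
Outcrop 2−Outcrop 1: 435a − 1202b = −512.6;  Outcrop 3−Outcrop 1: 352a − 1244b = −493.5.
Solving gives a = −0.37690, b = 0.29006.
Gradient magnitude |∇z| = √(a² + b²) = √(0.14205 + 0.08413) = 0.47559.
True dip = arctan(0.47559) = 25.44°, dipping toward SE (azimuth ≈ 128°).

25.44°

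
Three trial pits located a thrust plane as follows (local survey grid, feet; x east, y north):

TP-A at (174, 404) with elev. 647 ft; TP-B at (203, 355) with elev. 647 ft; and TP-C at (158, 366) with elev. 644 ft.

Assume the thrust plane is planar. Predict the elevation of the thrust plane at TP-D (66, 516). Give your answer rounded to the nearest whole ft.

Two edge vectors: TP-A→TP-B = (29, -49, 0), TP-A→TP-C = (-16, -38, -3).
Normal n = (TP-A→TP-B) × (TP-A→TP-C) = (147, 87, -1886).
So ∂z/∂x = −n_x/n_z = 0.07794 and ∂z/∂y = −n_y/n_z = 0.04613.
Intercept c from TP-A: 647 − 13.56 − 18.64 = 614.80.
At (66, 516): z = 5.1 + 23.8 + 614.80 = 643.7 ft.

644 ft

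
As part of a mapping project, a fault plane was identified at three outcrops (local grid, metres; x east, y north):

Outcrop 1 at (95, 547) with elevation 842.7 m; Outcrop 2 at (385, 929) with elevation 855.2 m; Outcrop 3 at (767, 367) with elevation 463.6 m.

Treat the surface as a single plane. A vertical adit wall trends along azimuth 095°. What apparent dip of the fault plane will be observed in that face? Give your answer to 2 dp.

26.25°

Two edge vectors: Outcrop 1→Outcrop 2 = (290, 382, 12.5), Outcrop 1→Outcrop 3 = (672, -180, -379.1).
Normal n = (Outcrop 1→Outcrop 2) × (Outcrop 1→Outcrop 3) = (-142566.2, 118339, -308904).
So ∂z/∂x = −n_x/n_z = −0.46152 and ∂z/∂y = −n_y/n_z = 0.38309.
Unit vector along 095° is (sin 95°, cos 95°) = (0.9962, -0.0872).
Slope in that direction = a·(0.9962) + b·(-0.0872) = −0.49316.
Apparent dip = arctan|0.49316| = 26.25° (true dip is 31.0°, so apparent ≤ true as expected).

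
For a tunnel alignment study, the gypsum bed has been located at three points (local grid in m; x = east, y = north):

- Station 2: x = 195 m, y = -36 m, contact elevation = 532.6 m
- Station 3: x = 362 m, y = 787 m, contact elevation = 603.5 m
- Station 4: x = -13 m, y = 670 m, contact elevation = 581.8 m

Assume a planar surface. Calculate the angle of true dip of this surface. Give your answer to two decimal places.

Let the plane be z = a·x + b·y + c.
Station 3−Station 2: 167a + 823b = 70.9;  Station 4−Station 2: −208a + 706b = 49.2.
Solving gives a = 0.03308, b = 0.07944.
Gradient magnitude |∇z| = √(a² + b²) = √(0.00109 + 0.00631) = 0.08605.
True dip = arctan(0.08605) = 4.92°, dipping toward SSW (azimuth ≈ 203°).

4.92°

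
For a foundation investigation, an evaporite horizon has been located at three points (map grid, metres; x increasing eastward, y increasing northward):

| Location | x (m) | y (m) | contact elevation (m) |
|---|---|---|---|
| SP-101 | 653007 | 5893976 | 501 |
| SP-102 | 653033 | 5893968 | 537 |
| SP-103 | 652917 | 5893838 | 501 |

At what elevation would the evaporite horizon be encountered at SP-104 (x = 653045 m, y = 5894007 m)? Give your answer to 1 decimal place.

Two edge vectors: SP-101→SP-102 = (26, -8, 36), SP-101→SP-103 = (-90, -138, 0).
Normal n = (SP-101→SP-102) × (SP-101→SP-103) = (4968, -3240, -4308).
So ∂z/∂x = −n_x/n_z = 1.153203343 and ∂z/∂y = −n_y/n_z = −0.752089136.
Intercept c from SP-101: 501 − 753049.86 + 4432795.32 = 3680246.47.
At (653045, 5894007): z = 753093.7 − 4432818.6 + 3680246.47 = 521.5 m.

521.5 m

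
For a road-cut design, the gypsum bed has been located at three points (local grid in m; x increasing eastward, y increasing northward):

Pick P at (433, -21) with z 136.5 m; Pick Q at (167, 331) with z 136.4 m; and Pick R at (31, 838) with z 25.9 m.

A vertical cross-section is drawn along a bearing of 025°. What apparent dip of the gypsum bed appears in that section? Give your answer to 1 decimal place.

Let the plane be z = a·x + b·y + c.
Pick Q−Pick P: −266a + 352b = −0.1;  Pick R−Pick P: −402a + 859b = −110.6.
Solving gives a = −0.44655, b = −0.33773.
Unit vector along 025° is (sin 25°, cos 25°) = (0.4226, 0.9063).
Slope in that direction = a·(0.4226) + b·(0.9063) = −0.49481.
Apparent dip = arctan|0.49481| = 26.3° (true dip is 29.2°, so apparent ≤ true as expected).

26.3°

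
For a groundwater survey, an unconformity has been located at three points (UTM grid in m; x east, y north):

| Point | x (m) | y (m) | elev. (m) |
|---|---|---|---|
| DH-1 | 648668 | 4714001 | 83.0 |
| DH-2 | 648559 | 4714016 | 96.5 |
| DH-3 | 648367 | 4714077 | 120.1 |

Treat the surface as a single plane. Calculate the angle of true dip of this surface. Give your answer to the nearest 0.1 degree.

7.1°

Two edge vectors: DH-1→DH-2 = (-109, 15, 13.5), DH-1→DH-3 = (-301, 76, 37.1).
Normal n = (DH-1→DH-2) × (DH-1→DH-3) = (-469.5, -19.6, -3769).
So ∂z/∂x = −n_x/n_z = −0.12457 and ∂z/∂y = −n_y/n_z = −0.00520.
Gradient magnitude |∇z| = √(a² + b²) = √(0.01552 + 0.00003) = 0.12468.
True dip = arctan(0.12468) = 7.1°, dipping toward E (azimuth ≈ 088°).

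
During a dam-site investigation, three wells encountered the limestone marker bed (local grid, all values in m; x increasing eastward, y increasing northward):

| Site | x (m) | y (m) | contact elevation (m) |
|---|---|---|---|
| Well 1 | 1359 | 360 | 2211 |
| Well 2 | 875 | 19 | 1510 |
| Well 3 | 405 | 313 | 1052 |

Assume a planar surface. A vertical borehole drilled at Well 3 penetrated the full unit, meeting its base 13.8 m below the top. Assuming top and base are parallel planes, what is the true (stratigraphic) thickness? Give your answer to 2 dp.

Two edge vectors: Well 1→Well 2 = (-484, -341, -701), Well 1→Well 3 = (-954, -47, -1159).
Normal n = (Well 1→Well 2) × (Well 1→Well 3) = (362272, 107798, -302566).
So ∂z/∂x = −n_x/n_z = 1.19733 and ∂z/∂y = −n_y/n_z = 0.35628.
|∇z| = √(a²+b²) = 1.24922, so dip δ = arctan(1.24922) = 51.32°.
True thickness = vertical thickness × cos δ = 13.8 × cos 51.32° = 8.62 m.

8.62 m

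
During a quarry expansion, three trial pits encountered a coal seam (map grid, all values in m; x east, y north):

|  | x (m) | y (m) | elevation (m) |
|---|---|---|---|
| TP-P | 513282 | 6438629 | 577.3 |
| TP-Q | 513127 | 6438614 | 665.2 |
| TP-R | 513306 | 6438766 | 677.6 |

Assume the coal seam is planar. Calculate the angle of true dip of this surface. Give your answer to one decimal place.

46.8°

Let the plane be z = a·x + b·y + c.
TP-Q−TP-P: −155a − 15b = 87.9;  TP-R−TP-P: 24a + 137b = 100.3.
Solving gives a = −0.64895, b = 0.84580.
Gradient magnitude |∇z| = √(a² + b²) = √(0.42113 + 0.71538) = 1.06607.
True dip = arctan(1.06607) = 46.8°, dipping toward SE (azimuth ≈ 143°).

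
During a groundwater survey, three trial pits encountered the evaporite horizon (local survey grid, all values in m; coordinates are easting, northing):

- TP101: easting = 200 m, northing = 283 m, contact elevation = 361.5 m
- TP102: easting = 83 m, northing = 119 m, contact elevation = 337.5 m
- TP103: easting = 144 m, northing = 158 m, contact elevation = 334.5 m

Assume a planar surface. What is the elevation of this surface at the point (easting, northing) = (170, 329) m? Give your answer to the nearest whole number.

385 m

Two edge vectors: TP101→TP102 = (-117, -164, -24), TP101→TP103 = (-56, -125, -27).
Normal n = (TP101→TP102) × (TP101→TP103) = (1428, -1815, 5441).
So ∂z/∂easting = −n_x/n_z = −0.26245 and ∂z/∂northing = −n_y/n_z = 0.33358.
Intercept c from TP101: 361.5 + 52.49 − 94.40 = 319.59.
At (170, 329): z = −44.6 + 109.7 + 319.59 = 384.7 m.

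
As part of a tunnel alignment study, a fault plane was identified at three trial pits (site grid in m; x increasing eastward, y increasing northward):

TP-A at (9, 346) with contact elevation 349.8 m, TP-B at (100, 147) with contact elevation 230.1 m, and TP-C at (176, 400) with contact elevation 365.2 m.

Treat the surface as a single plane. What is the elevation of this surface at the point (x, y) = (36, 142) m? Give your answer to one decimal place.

233.0 m

Two edge vectors: TP-A→TP-B = (91, -199, -119.7), TP-A→TP-C = (167, 54, 15.4).
Normal n = (TP-A→TP-B) × (TP-A→TP-C) = (3399.2, -21391.3, 38147).
So ∂z/∂x = −n_x/n_z = −0.08911 and ∂z/∂y = −n_y/n_z = 0.56076.
Intercept c from TP-A: 349.8 + 0.80 − 194.02 = 156.58.
At (36, 142): z = −3.2 + 79.6 + 156.58 = 233.0 m.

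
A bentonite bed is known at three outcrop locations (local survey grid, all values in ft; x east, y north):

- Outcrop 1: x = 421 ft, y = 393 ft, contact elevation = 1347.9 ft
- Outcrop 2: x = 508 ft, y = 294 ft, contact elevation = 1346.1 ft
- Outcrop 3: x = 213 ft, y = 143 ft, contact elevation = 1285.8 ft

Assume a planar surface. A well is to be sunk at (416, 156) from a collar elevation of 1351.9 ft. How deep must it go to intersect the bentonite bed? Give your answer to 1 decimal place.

Two edge vectors: Outcrop 1→Outcrop 2 = (87, -99, -1.8), Outcrop 1→Outcrop 3 = (-208, -250, -62.1).
Normal n = (Outcrop 1→Outcrop 2) × (Outcrop 1→Outcrop 3) = (5697.9, 5777.1, -42342).
So ∂z/∂x = −n_x/n_z = 0.13457 and ∂z/∂y = −n_y/n_z = 0.13644.
Intercept c from Outcrop 1: 1347.9 − 56.65 − 53.62 = 1237.63.
At (416, 156): z_contact = 55.98 + 21.28 + 1237.63 = 1314.89 ft.
Depth below ground = 1351.9 − 1314.89 = 37.0 ft.

37.0 ft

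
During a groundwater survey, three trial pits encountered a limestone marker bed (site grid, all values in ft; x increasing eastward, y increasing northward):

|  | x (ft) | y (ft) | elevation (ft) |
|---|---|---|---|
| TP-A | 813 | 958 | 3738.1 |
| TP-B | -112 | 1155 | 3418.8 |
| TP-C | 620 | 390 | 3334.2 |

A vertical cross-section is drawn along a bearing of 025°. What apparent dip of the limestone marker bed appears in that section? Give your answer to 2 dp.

Let the plane be z = a·x + b·y + c.
TP-B−TP-A: −925a + 197b = −319.3;  TP-C−TP-A: −193a − 568b = −403.9.
Solving gives a = 0.46312, b = 0.55373.
Unit vector along 025° is (sin 25°, cos 25°) = (0.4226, 0.9063).
Slope in that direction = a·(0.4226) + b·(0.9063) = 0.69757.
Apparent dip = arctan|0.69757| = 34.90° (true dip is 35.8°, so apparent ≤ true as expected).

34.90°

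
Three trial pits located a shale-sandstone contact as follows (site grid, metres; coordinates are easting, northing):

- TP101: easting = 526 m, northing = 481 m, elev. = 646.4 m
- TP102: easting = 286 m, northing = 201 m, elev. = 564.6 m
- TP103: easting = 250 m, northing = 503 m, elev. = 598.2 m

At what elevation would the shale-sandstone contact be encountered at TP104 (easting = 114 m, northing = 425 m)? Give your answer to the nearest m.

Two edge vectors: TP101→TP102 = (-240, -280, -81.8), TP101→TP103 = (-276, 22, -48.2).
Normal n = (TP101→TP102) × (TP101→TP103) = (15295.6, 11008.8, -82560).
So ∂z/∂easting = −n_x/n_z = 0.18527 and ∂z/∂northing = −n_y/n_z = 0.13334.
Intercept c from TP101: 646.4 − 97.45 − 64.14 = 484.81.
At (114, 425): z = 21.1 + 56.7 + 484.81 = 562.6 m.

563 m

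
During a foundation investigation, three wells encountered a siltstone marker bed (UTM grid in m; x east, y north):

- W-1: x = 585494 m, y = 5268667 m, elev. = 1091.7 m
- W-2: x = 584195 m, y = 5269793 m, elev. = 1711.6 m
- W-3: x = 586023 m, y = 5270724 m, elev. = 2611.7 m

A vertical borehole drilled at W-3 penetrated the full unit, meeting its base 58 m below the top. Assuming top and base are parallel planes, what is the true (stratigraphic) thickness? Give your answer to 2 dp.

47.13 m

Let the plane be z = a·x + b·y + c.
W-2−W-1: −1299a + 1126b = 619.9;  W-3−W-1: 529a + 2057b = 1520.
Solving gives a = 0.13355, b = 0.70460.
|∇z| = √(a²+b²) = 0.71714, so dip δ = arctan(0.71714) = 35.65°.
True thickness = vertical thickness × cos δ = 58 × cos 35.65° = 47.13 m.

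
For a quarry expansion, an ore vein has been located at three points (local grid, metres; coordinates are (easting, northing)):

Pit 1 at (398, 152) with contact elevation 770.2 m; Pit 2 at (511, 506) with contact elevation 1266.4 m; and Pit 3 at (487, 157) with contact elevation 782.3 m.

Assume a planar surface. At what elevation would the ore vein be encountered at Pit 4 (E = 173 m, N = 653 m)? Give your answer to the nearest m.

Let the plane be z = a·E + b·N + c.
Pit 2−Pit 1: 113a + 354b = 496.2;  Pit 3−Pit 1: 89a + 5b = 12.1.
Solving gives a = 0.05825, b = 1.38310.
Then c = 770.2 − a·398 − b·152 = 536.78.
At (173, 653): z = 10.1 + 903.2 + 536.78 = 1450.0 m.

1450 m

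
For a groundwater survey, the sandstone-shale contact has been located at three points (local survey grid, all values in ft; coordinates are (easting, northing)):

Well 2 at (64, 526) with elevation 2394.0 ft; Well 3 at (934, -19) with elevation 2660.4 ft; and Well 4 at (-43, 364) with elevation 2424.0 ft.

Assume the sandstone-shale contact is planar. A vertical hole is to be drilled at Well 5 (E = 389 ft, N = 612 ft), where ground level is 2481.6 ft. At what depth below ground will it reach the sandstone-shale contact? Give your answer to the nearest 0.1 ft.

67.4 ft

Let the plane be z = a·E + b·N + c.
Well 3−Well 2: 870a − 545b = 266.4;  Well 4−Well 2: −107a − 162b = 30.
Solving gives a = 0.13454, b = −0.27404.
Then c = 2394 − a·64 − b·526 = 2529.54.
At (389, 612): z_contact = 52.33 − 167.72 + 2529.54 = 2414.16 ft.
Depth below ground = 2481.6 − 2414.16 = 67.4 ft.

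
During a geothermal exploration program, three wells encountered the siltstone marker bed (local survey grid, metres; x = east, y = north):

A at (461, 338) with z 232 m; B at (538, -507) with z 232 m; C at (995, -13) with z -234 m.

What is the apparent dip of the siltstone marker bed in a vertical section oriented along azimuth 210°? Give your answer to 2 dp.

28.25°

Let the plane be z = a·x + b·y + c.
B−A: 77a − 845b = 0;  C−A: 534a − 351b = −466.
Solving gives a = −0.92826, b = −0.08459.
Unit vector along 210° is (sin 210°, cos 210°) = (-0.5000, -0.8660).
Slope in that direction = a·(-0.5000) + b·(-0.8660) = 0.53738.
Apparent dip = arctan|0.53738| = 28.25° (true dip is 43.0°, so apparent ≤ true as expected).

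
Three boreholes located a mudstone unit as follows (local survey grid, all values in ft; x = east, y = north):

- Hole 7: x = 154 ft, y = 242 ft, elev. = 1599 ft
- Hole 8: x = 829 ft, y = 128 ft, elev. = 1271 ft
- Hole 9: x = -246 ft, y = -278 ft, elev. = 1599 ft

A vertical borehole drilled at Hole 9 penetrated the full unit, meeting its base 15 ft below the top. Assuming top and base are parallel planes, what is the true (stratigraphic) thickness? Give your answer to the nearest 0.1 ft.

Two edge vectors: Hole 7→Hole 8 = (675, -114, -328), Hole 7→Hole 9 = (-400, -520, 0).
Normal n = (Hole 7→Hole 8) × (Hole 7→Hole 9) = (-170560, 131200, -396600).
So ∂z/∂x = −n_x/n_z = −0.43006 and ∂z/∂y = −n_y/n_z = 0.33081.
|∇z| = √(a²+b²) = 0.54257, so dip δ = arctan(0.54257) = 28.48°.
True thickness = vertical thickness × cos δ = 15 × cos 28.48° = 13.2 ft.

13.2 ft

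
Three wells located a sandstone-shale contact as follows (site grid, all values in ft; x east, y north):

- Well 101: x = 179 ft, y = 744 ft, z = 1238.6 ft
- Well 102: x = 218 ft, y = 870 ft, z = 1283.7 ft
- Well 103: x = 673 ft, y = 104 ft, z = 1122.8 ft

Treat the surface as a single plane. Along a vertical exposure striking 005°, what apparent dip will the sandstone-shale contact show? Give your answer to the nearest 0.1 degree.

17.8°

Let the plane be z = a·x + b·y + c.
Well 102−Well 101: 39a + 126b = 45.1;  Well 103−Well 101: 494a − 640b = −115.8.
Solving gives a = 0.16368, b = 0.30727.
Unit vector along 005° is (sin 5°, cos 5°) = (0.0872, 0.9962).
Slope in that direction = a·(0.0872) + b·(0.9962) = 0.32037.
Apparent dip = arctan|0.32037| = 17.8° (true dip is 19.2°, so apparent ≤ true as expected).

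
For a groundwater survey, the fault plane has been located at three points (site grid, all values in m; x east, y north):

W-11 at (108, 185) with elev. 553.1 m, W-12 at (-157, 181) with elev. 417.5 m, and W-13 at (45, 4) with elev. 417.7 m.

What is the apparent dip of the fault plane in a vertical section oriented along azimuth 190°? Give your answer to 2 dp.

33.09°

Let the plane be z = a·x + b·y + c.
W-12−W-11: −265a − 4b = −135.6;  W-13−W-11: −63a − 181b = −135.4.
Solving gives a = 0.50305, b = 0.57297.
Unit vector along 190° is (sin 190°, cos 190°) = (-0.1736, -0.9848).
Slope in that direction = a·(-0.1736) + b·(-0.9848) = −0.65162.
Apparent dip = arctan|0.65162| = 33.09° (true dip is 37.3°, so apparent ≤ true as expected).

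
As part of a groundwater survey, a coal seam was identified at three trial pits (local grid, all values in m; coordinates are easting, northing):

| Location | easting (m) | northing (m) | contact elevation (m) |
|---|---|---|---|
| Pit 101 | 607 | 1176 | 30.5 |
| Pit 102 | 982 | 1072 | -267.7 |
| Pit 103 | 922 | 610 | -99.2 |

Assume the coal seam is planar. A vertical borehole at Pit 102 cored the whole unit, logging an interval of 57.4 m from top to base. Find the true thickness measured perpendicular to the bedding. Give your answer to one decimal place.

42.6 m

Two edge vectors: Pit 101→Pit 102 = (375, -104, -298.2), Pit 101→Pit 103 = (315, -566, -129.7).
Normal n = (Pit 101→Pit 102) × (Pit 101→Pit 103) = (-155292.4, -45295.5, -179490).
So ∂z/∂easting = −n_x/n_z = −0.86519 and ∂z/∂northing = −n_y/n_z = −0.25236.
|∇z| = √(a²+b²) = 0.90124, so dip δ = arctan(0.90124) = 42.03°.
True thickness = vertical thickness × cos δ = 57.4 × cos 42.03° = 42.6 m.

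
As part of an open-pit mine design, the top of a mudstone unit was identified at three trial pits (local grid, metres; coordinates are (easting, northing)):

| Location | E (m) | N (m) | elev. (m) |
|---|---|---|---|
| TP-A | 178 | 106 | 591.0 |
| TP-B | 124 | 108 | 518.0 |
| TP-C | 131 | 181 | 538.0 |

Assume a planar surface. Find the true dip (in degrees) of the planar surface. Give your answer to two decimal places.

53.77°

Let the plane be z = a·E + b·N + c.
TP-B−TP-A: −54a + 2b = −73;  TP-C−TP-A: −47a + 75b = −53.
Solving gives a = 1.35718, b = 0.14383.
Gradient magnitude |∇z| = √(a² + b²) = √(1.84193 + 0.02069) = 1.36478.
True dip = arctan(1.36478) = 53.77°, dipping toward W (azimuth ≈ 264°).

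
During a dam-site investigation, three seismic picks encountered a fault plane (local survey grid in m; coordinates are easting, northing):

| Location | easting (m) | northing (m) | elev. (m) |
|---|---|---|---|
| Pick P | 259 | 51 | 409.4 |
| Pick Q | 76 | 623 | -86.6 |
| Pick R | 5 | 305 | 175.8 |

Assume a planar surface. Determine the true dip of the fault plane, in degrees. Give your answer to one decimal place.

Let the plane be z = a·easting + b·northing + c.
Pick Q−Pick P: −183a + 572b = −496;  Pick R−Pick P: −254a + 254b = −233.6.
Solving gives a = 0.07727, b = −0.84241.
Gradient magnitude |∇z| = √(a² + b²) = √(0.00597 + 0.70966) = 0.84595.
True dip = arctan(0.84595) = 40.2°, dipping toward N (azimuth ≈ 355°).

40.2°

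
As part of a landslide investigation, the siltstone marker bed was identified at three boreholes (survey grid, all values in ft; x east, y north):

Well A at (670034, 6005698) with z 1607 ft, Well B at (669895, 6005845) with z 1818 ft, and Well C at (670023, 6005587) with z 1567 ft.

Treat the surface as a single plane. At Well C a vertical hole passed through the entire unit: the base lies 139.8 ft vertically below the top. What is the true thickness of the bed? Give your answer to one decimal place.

92.7 ft

Two edge vectors: Well A→Well B = (-139, 147, 211), Well A→Well C = (-11, -111, -40).
Normal n = (Well A→Well B) × (Well A→Well C) = (17541, -7881, 17046).
So ∂z/∂x = −n_x/n_z = −1.02904 and ∂z/∂y = −n_y/n_z = 0.46234.
|∇z| = √(a²+b²) = 1.12813, so dip δ = arctan(1.12813) = 48.45°.
True thickness = vertical thickness × cos δ = 139.8 × cos 48.45° = 92.7 ft.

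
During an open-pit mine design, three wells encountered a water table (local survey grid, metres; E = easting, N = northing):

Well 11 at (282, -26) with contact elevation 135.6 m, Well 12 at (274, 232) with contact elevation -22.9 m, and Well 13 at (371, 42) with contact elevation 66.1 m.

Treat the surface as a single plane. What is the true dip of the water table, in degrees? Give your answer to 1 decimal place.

Let the plane be z = a·E + b·N + c.
Well 12−Well 11: −8a + 258b = −158.5;  Well 13−Well 11: 89a + 68b = −69.5.
Solving gives a = −0.30431, b = −0.62378.
Gradient magnitude |∇z| = √(a² + b²) = √(0.09260 + 0.38910) = 0.69405.
True dip = arctan(0.69405) = 34.8°, dipping toward NNE (azimuth ≈ 026°).

34.8°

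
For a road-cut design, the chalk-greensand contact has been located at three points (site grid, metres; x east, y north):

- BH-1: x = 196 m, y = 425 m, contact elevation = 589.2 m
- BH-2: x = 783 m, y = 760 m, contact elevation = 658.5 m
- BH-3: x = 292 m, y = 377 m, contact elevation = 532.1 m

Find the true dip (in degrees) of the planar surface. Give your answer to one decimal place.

35.6°

Let the plane be z = a·x + b·y + c.
BH-2−BH-1: 587a + 335b = 69.3;  BH-3−BH-1: 96a − 48b = −57.1.
Solving gives a = −0.26190, b = 0.66578.
Gradient magnitude |∇z| = √(a² + b²) = √(0.06859 + 0.44326) = 0.71544.
True dip = arctan(0.71544) = 35.6°, dipping toward SSE (azimuth ≈ 159°).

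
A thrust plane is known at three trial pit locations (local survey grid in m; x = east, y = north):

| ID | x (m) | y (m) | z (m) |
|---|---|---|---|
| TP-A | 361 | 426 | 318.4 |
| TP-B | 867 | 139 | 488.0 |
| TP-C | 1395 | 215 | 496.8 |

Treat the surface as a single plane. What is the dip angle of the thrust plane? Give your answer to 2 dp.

Let the plane be z = a·x + b·y + c.
TP-B−TP-A: 506a − 287b = 169.6;  TP-C−TP-A: 1034a − 211b = 178.4.
Solving gives a = 0.08114, b = −0.44789.
Gradient magnitude |∇z| = √(a² + b²) = √(0.00658 + 0.20061) = 0.45518.
True dip = arctan(0.45518) = 24.47°, dipping toward N (azimuth ≈ 350°).

24.47°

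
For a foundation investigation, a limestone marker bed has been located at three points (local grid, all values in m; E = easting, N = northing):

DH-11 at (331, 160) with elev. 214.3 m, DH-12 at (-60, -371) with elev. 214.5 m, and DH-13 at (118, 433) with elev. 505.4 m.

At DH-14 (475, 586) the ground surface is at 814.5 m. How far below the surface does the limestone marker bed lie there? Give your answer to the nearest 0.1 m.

Let the plane be z = a·E + b·N + c.
DH-12−DH-11: −391a − 531b = 0.2;  DH-13−DH-11: −213a + 273b = 291.1.
Solving gives a = −0.70335, b = 0.51753.
Then c = 214.3 − a·331 − b·160 = 364.30.
At (475, 586): z_contact = −334.09 + 303.27 + 364.30 = 333.49 m.
Depth below ground = 814.5 − 333.49 = 481.0 m.

481.0 m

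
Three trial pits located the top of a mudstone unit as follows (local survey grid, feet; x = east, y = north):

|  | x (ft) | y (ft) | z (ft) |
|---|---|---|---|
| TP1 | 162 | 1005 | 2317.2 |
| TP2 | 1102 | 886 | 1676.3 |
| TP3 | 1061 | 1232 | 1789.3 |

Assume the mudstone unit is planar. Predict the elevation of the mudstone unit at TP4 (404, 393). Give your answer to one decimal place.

Let the plane be z = a·x + b·y + c.
TP2−TP1: 940a − 119b = −640.9;  TP3−TP1: 899a + 227b = −527.9.
Solving gives a = −0.650218, b = 0.249541.
Then c = 2317.2 − a·162 − b·1005 = 2171.75.
At (404, 393): z = −262.7 + 98.1 + 2171.75 = 2007.1 ft.

2007.1 ft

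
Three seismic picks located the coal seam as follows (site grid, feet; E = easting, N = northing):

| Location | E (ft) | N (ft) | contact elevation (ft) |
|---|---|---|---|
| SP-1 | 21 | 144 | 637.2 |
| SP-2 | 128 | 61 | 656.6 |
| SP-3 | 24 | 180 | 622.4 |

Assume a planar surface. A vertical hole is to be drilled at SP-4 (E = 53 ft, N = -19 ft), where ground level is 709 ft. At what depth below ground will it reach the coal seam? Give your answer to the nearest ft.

Let the plane be z = a·E + b·N + c.
SP-2−SP-1: 107a − 83b = 19.4;  SP-3−SP-1: 3a + 36b = −14.8.
Solving gives a = −0.12924, b = −0.40034.
Then c = 637.2 − a·21 − b·144 = 697.56.
At (53, -19): z_contact = −6.8 + 7.6 + 697.56 = 698.3 ft.
Depth below ground = 709 − 698.3 = 11 ft.

11 ft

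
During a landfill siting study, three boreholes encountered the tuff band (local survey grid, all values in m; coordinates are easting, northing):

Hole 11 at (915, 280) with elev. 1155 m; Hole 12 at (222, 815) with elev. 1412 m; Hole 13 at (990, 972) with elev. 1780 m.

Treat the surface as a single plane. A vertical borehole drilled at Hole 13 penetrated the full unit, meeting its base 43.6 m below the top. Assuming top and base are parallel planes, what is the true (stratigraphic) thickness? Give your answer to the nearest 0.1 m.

32.1 m

Let the plane be z = a·easting + b·northing + c.
Hole 12−Hole 11: −693a + 535b = 257;  Hole 13−Hole 11: 75a + 692b = 625.
Solving gives a = 0.30121, b = 0.87053.
|∇z| = √(a²+b²) = 0.92117, so dip δ = arctan(0.92117) = 42.65°.
True thickness = vertical thickness × cos δ = 43.6 × cos 42.65° = 32.1 m.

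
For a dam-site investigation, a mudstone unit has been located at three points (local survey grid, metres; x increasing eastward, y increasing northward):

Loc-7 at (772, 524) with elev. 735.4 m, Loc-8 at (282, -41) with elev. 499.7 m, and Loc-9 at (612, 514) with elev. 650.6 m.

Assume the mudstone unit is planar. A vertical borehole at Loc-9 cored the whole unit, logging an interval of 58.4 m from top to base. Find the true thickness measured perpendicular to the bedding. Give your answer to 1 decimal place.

51.5 m

Two edge vectors: Loc-7→Loc-8 = (-490, -565, -235.7), Loc-7→Loc-9 = (-160, -10, -84.8).
Normal n = (Loc-7→Loc-8) × (Loc-7→Loc-9) = (45555, -3840, -85500).
So ∂z/∂x = −n_x/n_z = 0.53281 and ∂z/∂y = −n_y/n_z = −0.04491.
|∇z| = √(a²+b²) = 0.53470, so dip δ = arctan(0.53470) = 28.13°.
True thickness = vertical thickness × cos δ = 58.4 × cos 28.13° = 51.5 m.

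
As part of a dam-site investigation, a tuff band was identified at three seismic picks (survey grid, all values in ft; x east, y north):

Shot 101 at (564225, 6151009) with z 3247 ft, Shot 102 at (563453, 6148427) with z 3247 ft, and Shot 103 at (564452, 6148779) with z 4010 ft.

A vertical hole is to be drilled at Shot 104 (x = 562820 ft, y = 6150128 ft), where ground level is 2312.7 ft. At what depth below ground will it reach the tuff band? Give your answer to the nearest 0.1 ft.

40.3 ft

Let the plane be z = a·x + b·y + c.
Shot 102−Shot 101: −772a − 2582b = 0;  Shot 103−Shot 101: 227a − 2230b = 763.
Solving gives a = 0.853702039, b = −0.255250958.
Then c = 3247 − a·564225 − b·6151009 = 1091617.91.
At (562820, 6150128): z_contact = 480480.58 − 1569826.07 + 1091617.91 = 2272.42 ft.
Depth below ground = 2312.7 − 2272.42 = 40.3 ft.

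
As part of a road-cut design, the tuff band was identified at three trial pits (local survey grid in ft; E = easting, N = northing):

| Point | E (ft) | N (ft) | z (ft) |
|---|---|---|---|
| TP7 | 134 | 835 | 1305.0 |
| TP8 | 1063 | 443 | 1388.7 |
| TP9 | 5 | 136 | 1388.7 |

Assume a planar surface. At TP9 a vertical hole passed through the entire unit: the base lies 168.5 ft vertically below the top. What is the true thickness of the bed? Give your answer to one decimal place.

Two edge vectors: TP7→TP8 = (929, -392, 83.7), TP7→TP9 = (-129, -699, 83.7).
Normal n = (TP7→TP8) × (TP7→TP9) = (25695.9, -88554.6, -699939).
So ∂z/∂E = −n_x/n_z = 0.03671 and ∂z/∂N = −n_y/n_z = −0.12652.
|∇z| = √(a²+b²) = 0.13174, so dip δ = arctan(0.13174) = 7.50°.
True thickness = vertical thickness × cos δ = 168.5 × cos 7.50° = 167.1 ft.

167.1 ft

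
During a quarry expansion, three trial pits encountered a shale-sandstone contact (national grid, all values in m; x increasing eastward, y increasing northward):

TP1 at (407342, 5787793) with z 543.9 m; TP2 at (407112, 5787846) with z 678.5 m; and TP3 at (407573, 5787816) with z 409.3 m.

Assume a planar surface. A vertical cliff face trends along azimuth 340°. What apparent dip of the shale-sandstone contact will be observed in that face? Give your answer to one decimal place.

11.7°

Let the plane be z = a·x + b·y + c.
TP2−TP1: −230a + 53b = 134.6;  TP3−TP1: 231a + 23b = −134.6.
Solving gives a = −0.58345, b = 0.00768.
Unit vector along 340° is (sin 340°, cos 340°) = (-0.3420, 0.9397).
Slope in that direction = a·(-0.3420) + b·(0.9397) = 0.20677.
Apparent dip = arctan|0.20677| = 11.7° (true dip is 30.3°, so apparent ≤ true as expected).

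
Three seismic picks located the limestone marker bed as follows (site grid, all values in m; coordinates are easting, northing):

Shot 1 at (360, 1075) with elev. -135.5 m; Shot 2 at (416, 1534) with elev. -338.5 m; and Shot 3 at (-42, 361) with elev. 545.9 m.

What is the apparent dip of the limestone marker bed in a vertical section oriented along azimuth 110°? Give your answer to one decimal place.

Two edge vectors: Shot 1→Shot 2 = (56, 459, -203), Shot 1→Shot 3 = (-402, -714, 681.4).
Normal n = (Shot 1→Shot 2) × (Shot 1→Shot 3) = (167820.6, 43447.6, 144534).
So ∂z/∂easting = −n_x/n_z = −1.16112 and ∂z/∂northing = −n_y/n_z = −0.30060.
Unit vector along 110° is (sin 110°, cos 110°) = (0.9397, -0.3420).
Slope in that direction = a·(0.9397) + b·(-0.3420) = −0.98828.
Apparent dip = arctan|0.98828| = 44.7° (true dip is 50.2°, so apparent ≤ true as expected).

44.7°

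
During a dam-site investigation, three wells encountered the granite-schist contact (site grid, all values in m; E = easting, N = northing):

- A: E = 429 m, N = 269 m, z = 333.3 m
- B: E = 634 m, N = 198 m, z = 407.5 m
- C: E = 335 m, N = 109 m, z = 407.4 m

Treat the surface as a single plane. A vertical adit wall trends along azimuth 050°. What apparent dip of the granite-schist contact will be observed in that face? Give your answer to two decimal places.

Let the plane be z = a·E + b·N + c.
B−A: 205a − 71b = 74.2;  C−A: −94a − 160b = 74.1.
Solving gives a = 0.16747, b = −0.56152.
Unit vector along 050° is (sin 50°, cos 50°) = (0.7660, 0.6428).
Slope in that direction = a·(0.7660) + b·(0.6428) = −0.23264.
Apparent dip = arctan|0.23264| = 13.10° (true dip is 30.4°, so apparent ≤ true as expected).

13.10°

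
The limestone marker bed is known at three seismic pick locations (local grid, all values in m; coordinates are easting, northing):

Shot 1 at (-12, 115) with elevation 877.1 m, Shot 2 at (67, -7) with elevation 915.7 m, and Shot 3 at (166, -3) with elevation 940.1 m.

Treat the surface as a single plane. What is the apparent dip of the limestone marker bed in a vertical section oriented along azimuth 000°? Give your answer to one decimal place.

Let the plane be z = a·easting + b·northing + c.
Shot 2−Shot 1: 79a − 122b = 38.6;  Shot 3−Shot 1: 178a − 118b = 63.
Solving gives a = 0.25264, b = −0.15280.
Unit vector along 000° is (sin 0°, cos 0°) = (0.0000, 1.0000).
Slope in that direction = a·(0.0000) + b·(1.0000) = −0.15280.
Apparent dip = arctan|0.15280| = 8.7° (true dip is 16.4°, so apparent ≤ true as expected).

8.7°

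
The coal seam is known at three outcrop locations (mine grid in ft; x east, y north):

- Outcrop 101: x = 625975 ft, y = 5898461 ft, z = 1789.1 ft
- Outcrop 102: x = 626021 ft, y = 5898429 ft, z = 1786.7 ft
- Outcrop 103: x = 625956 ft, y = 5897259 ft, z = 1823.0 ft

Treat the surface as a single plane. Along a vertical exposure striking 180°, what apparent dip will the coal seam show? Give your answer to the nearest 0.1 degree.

Let the plane be z = a·x + b·y + c.
Outcrop 102−Outcrop 101: 46a − 32b = −2.4;  Outcrop 103−Outcrop 101: −19a − 1202b = 33.9.
Solving gives a = −0.07101, b = −0.02708.
Unit vector along 180° is (sin 180°, cos 180°) = (0.0000, -1.0000).
Slope in that direction = a·(0.0000) + b·(-1.0000) = 0.02708.
Apparent dip = arctan|0.02708| = 1.6° (true dip is 4.3°, so apparent ≤ true as expected).

1.6°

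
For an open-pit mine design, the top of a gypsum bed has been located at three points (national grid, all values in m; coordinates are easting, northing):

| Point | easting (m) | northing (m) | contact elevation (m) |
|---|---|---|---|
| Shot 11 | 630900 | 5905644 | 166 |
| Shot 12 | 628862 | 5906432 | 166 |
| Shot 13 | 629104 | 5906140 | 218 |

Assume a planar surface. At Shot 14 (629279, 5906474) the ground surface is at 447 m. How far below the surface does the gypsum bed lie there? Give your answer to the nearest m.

Let the plane be z = a·easting + b·northing + c.
Shot 12−Shot 11: −2038a + 788b = 0;  Shot 13−Shot 11: −1796a + 496b = 52.
Solving gives a = −0.10132542, b = −0.26205737.
Then c = 166 − a·630900 − b·5905644 = 1611709.74.
At (629279, 5906474): z_contact = −63762.0 − 1547835.0 + 1611709.74 = 112.7 m.
Depth below ground = 447 − 112.7 = 334 m.

334 m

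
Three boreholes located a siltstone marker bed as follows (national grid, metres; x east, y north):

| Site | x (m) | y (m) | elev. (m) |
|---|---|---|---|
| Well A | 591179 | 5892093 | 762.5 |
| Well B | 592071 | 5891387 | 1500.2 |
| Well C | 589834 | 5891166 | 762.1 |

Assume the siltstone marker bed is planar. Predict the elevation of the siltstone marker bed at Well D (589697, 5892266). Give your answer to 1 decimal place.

95.2 m

Two edge vectors: Well A→Well B = (892, -706, 737.7), Well A→Well C = (-1345, -927, -0.4).
Normal n = (Well A→Well B) × (Well A→Well C) = (684130.3, -991849.7, -1776454).
So ∂z/∂x = −n_x/n_z = 0.385110056 and ∂z/∂y = −n_y/n_z = −0.558331204.
Intercept c from Well A: 762.5 − 227668.98 + 3289739.38 = 3062832.90.
At (589697, 5892266): z = 227098.2 − 3289836.0 + 3062832.90 = 95.2 m.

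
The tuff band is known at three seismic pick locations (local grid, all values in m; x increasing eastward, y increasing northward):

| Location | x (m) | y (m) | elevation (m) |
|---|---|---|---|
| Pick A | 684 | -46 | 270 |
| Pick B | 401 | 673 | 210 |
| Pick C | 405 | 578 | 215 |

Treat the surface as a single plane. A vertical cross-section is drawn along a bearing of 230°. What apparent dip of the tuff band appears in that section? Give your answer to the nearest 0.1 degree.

Let the plane be z = a·x + b·y + c.
Pick B−Pick A: −283a + 719b = −60;  Pick C−Pick A: −279a + 624b = −55.
Solving gives a = 0.08768, b = −0.04894.
Unit vector along 230° is (sin 230°, cos 230°) = (-0.7660, -0.6428).
Slope in that direction = a·(-0.7660) + b·(-0.6428) = −0.03571.
Apparent dip = arctan|0.03571| = 2.0° (true dip is 5.7°, so apparent ≤ true as expected).

2.0°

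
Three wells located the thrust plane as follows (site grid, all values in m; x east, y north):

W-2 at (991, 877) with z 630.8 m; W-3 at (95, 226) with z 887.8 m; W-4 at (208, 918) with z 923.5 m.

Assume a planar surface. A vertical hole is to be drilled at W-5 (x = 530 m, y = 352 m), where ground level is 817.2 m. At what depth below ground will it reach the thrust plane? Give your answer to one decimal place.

Let the plane be z = a·x + b·y + c.
W-3−W-2: −896a − 651b = 257;  W-4−W-2: −783a + 41b = 292.7.
Solving gives a = −0.36797, b = 0.11168.
Then c = 630.8 − a·991 − b·877 = 897.52.
At (530, 352): z_contact = −195.02 + 39.31 + 897.52 = 741.80 m.
Depth below ground = 817.2 − 741.80 = 75.4 m.

75.4 m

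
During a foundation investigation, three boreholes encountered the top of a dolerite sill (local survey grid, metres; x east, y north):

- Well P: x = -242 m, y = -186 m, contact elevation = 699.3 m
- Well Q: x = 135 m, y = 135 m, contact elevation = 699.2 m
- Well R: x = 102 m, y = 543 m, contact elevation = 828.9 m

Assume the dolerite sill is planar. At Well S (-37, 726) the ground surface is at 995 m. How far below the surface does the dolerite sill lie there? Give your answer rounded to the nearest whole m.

Two edge vectors: Well P→Well Q = (377, 321, -0.1), Well P→Well R = (344, 729, 129.6).
Normal n = (Well P→Well Q) × (Well P→Well R) = (41674.5, -48893.6, 164409).
So ∂z/∂x = −n_x/n_z = −0.25348 and ∂z/∂y = −n_y/n_z = 0.29739.
Intercept c from Well P: 699.3 − 61.34 + 55.31 = 693.27.
At (-37, 726): z_contact = 9.4 + 215.9 + 693.27 = 918.6 m.
Depth below ground = 995 − 918.6 = 76 m.

76 m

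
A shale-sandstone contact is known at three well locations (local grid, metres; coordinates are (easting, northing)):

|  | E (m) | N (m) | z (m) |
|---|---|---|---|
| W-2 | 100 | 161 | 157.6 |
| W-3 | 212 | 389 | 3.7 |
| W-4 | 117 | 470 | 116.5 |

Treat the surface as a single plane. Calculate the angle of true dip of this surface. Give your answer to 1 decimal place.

Two edge vectors: W-2→W-3 = (112, 228, -153.9), W-2→W-4 = (17, 309, -41.1).
Normal n = (W-2→W-3) × (W-2→W-4) = (38184.3, 1986.9, 30732).
So ∂z/∂E = −n_x/n_z = −1.24249 and ∂z/∂N = −n_y/n_z = −0.06465.
Gradient magnitude |∇z| = √(a² + b²) = √(1.54379 + 0.00418) = 1.24417.
True dip = arctan(1.24417) = 51.2°, dipping toward E (azimuth ≈ 087°).

51.2°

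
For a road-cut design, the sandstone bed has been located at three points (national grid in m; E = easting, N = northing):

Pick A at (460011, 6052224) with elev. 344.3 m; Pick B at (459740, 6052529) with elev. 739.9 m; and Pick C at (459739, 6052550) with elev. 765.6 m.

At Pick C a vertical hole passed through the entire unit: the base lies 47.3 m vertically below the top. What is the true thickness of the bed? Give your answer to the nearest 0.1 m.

29.9 m

Let the plane be z = a·E + b·N + c.
Pick B−Pick A: −271a + 305b = 395.6;  Pick C−Pick A: −272a + 326b = 421.3.
Solving gives a = −0.08710, b = 1.21966.
|∇z| = √(a²+b²) = 1.22277, so dip δ = arctan(1.22277) = 50.72°.
True thickness = vertical thickness × cos δ = 47.3 × cos 50.72° = 29.9 m.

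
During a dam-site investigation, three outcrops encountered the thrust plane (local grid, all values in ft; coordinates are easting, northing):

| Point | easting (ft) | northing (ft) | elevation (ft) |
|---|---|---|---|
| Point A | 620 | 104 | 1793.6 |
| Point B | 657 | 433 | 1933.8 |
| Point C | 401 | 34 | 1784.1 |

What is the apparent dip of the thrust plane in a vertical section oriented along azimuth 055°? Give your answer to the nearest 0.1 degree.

Two edge vectors: Point A→Point B = (37, 329, 140.2), Point A→Point C = (-219, -70, -9.5).
Normal n = (Point A→Point B) × (Point A→Point C) = (6688.5, -30352.3, 69461).
So ∂z/∂easting = −n_x/n_z = −0.09629 and ∂z/∂northing = −n_y/n_z = 0.43697.
Unit vector along 055° is (sin 55°, cos 55°) = (0.8192, 0.5736).
Slope in that direction = a·(0.8192) + b·(0.5736) = 0.17176.
Apparent dip = arctan|0.17176| = 9.7° (true dip is 24.1°, so apparent ≤ true as expected).

9.7°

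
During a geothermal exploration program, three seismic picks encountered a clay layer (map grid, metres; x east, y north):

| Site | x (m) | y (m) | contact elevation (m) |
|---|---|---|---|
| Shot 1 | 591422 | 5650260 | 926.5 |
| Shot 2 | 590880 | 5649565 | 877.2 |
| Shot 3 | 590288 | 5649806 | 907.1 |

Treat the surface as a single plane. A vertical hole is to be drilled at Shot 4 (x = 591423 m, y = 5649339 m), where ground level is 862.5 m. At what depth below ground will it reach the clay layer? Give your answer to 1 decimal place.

Two edge vectors: Shot 1→Shot 2 = (-542, -695, -49.3), Shot 1→Shot 3 = (-1134, -454, -19.4).
Normal n = (Shot 1→Shot 2) × (Shot 1→Shot 3) = (-8899.2, 45391.4, -542062).
So ∂z/∂x = −n_x/n_z = −0.016417310 and ∂z/∂y = −n_y/n_z = 0.083738392.
Intercept c from Shot 1: 926.5 + 9709.56 − 473143.68 = −462507.63.
At (591423, 5649339): z_contact = −9709.57 + 473066.56 − 462507.63 = 849.36 m.
Depth below ground = 862.5 − 849.36 = 13.1 m.

13.1 m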